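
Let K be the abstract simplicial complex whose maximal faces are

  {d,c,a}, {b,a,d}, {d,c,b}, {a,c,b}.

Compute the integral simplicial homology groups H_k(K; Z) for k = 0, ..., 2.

H_0 = Z,  H_1 = 0,  H_2 = Z.

Take the total order a < b < c < d on the vertex set. Then K (dimension 2) consists of the simplices:

  0-simplices (4): a, b, c, d
  1-simplices (6): ab, ac, ad, bc, bd, cd
  2-simplices (4): abc, abd, acd, bcd

giving chain groups C_0 ≅ Z^4, C_1 ≅ Z^6, C_2 ≅ Z^4.

The boundary map ∂_1: C_1 → C_0 sends each edge [p,q] (with p < q) to q − p.
This gives a 4×6 integer matrix of rank 3; reducing to Smith normal form yields diagonal entries (1,1,1).

The boundary map ∂_2: C_2 → C_1 sends each 2-simplex [p,q,r] to [q,r] − [p,r] + [p,q]. For instance
  ∂abc = bc − ac + ab,
  ∂acd = cd − ad + ac.
The 6×4 boundary matrix has rank 3 and Smith normal form diag(1,1,1).

Reading off H_k = ker ∂_k / im ∂_{k+1}:

  H_0: rank C_0 − rank ∂_1 = 4 − 3 = 1, and the invariant factors of ∂_1 are all 1, so H_0 = Z.
  H_1: rank ker ∂_1 − rank ∂_2 = (6 − 3) − 3 = 0, and the invariant factors of ∂_2 are all 1, so H_1 = 0.
  H_2: rank ker ∂_2 − rank ∂_3 = (4 − 3) − 0 = 1, and there is no ∂_3, so H_2 = Z.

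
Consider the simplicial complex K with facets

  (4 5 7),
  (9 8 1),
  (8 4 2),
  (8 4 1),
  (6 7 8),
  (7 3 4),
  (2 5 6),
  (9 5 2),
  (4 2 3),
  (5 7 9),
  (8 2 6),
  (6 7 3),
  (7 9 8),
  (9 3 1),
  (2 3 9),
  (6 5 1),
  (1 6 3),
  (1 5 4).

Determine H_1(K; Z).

Take the total order 1 < 2 < 3 < 4 < 5 < 6 < 7 < 8 < 9 on the vertex set. Then K (dimension 2) consists of the simplices:

  0-simplices (9): [1], [2], [3], [4], [5], [6], [7], [8], [9]
  1-simplices (27): (27 of them)
  2-simplices (18): [1,3,6], [1,3,9], [1,4,5], [1,4,8], [1,5,6], [1,8,9], [2,3,4], [2,3,9], [2,4,8], [2,5,6], [2,5,9], [2,6,8], [3,4,7], [3,6,7], [4,5,7], [5,7,9], [6,7,8], [7,8,9]

giving chain groups C_0 ≅ Z^9, C_1 ≅ Z^27, C_2 ≅ Z^18.

∂_1: C_1 → C_0 maps an edge to its endpoints' difference, ∂[p,q] = q − p. For instance
  ∂[2,6] = [6] − [2].
As a 9×27 matrix over Z this has rank 8, with invariant factors (1,1,1,1,1,1,1,1).

The boundary map ∂_2: C_2 → C_1 sends each 2-simplex [p,q,r] to [q,r] − [p,r] + [p,q]. For instance
  ∂[2,6,8] = [6,8] − [2,8] + [2,6],
  ∂[2,3,9] = [3,9] − [2,9] + [2,3].
This gives a 27×18 integer matrix of rank 17; reducing to Smith normal form yields diagonal entries (1,1,1,1,1,1,1,1,1,1,1,1,1,1,1,1,1).

From H_k ≅ ker(∂_k) / im(∂_{k+1}) we obtain:

  H_1: rank ker ∂_1 − rank ∂_2 = (27 − 8) − 17 = 2, and the invariant factors of ∂_2 are all 1, so H_1 ≅ Z^2.

H_1 ≅ Z^2.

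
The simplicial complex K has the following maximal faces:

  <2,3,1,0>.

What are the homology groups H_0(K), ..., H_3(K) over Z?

We work with the vertex ordering 0 < 1 < 2 < 3. The simplices of K, each written with vertices in increasing order, are:

  0-simplices (4): [0], [1], [2], [3]
  1-simplices (6): [0,1], [0,2], [0,3], [1,2], [1,3], [2,3]
  2-simplices (4): [0,1,2], [0,1,3], [0,2,3], [1,2,3]
  3-simplices (1): [0,1,2,3]

Hence C_0 ≅ Z^4, C_1 ≅ Z^6, C_2 ≅ Z^4, C_3 ≅ Z^1.

∂_1: C_1 → C_0 sends each edge [p,q] (with p < q) to q − p. For instance
  ∂[0,1] = [1] − [0].
As a 4×6 matrix over Z this has rank 3, with invariant factors (1,1,1).

The boundary map ∂_2: C_2 → C_1 sends each 2-simplex [p,q,r] to [q,r] − [p,r] + [p,q]. For instance
  ∂[0,1,2] = [1,2] − [0,2] + [0,1],
  ∂[1,2,3] = [2,3] − [1,3] + [1,2].
The resulting 6×4 matrix has rank 3, and its Smith normal form has invariant factors (1,1,1).

∂_3: C_3 → C_2 sends each 3-simplex σ to the alternating sum Σ_i (−1)^i (σ with its i-th vertex removed). For instance
  ∂[0,1,2,3] = [1,2,3] − [0,2,3] + [0,1,3] − [0,1,2].
This gives a 4×1 integer matrix of rank 1; reducing to Smith normal form yields diagonal entries (1).

Computing H_k = (kernel of ∂_k) / (image of ∂_{k+1}):

  H_0: rank C_0 − rank ∂_1 = 4 − 3 = 1, and the invariant factors of ∂_1 are all 1, so H_0 ≅ Z.
  H_1: rank ker ∂_1 − rank ∂_2 = (6 − 3) − 3 = 0, and the invariant factors of ∂_2 are all 1, so H_1 ≅ 0.
  H_2: rank ker ∂_2 − rank ∂_3 = (4 − 3) − 1 = 0, and the invariant factors of ∂_3 are all 1, so H_2 ≅ 0.
  H_3: rank ker ∂_3 − rank ∂_4 = (1 − 1) − 0 = 0, and there is no ∂_4, so H_3 ≅ 0.

H_0 = Z,  H_1 = 0,  H_2 = 0,  H_3 = 0.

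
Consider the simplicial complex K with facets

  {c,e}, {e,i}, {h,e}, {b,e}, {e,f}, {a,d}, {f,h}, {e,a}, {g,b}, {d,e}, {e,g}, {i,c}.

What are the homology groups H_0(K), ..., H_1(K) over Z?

H_0 ≅ Z,  H_1 ≅ Z^4.

We work with the vertex ordering a < b < c < d < e < f < g < h < i. The simplices of K, each written with vertices in increasing order, are:

  0-simplices (9): a, b, c, d, e, f, g, h, i
  1-simplices (12): ad, ae, be, bg, ce, ci, de, ef, eg, eh, ei, fh

so the chain groups are C_0 ≅ Z^9, C_1 ≅ Z^12.

∂_1: C_1 → C_0 is given by ∂[p,q] = [q] − [p].
The 9×12 boundary matrix has rank 8 and Smith normal form diag(1,1,1,1,1,1,1,1).

Reading off H_k = ker ∂_k / im ∂_{k+1}:

  H_0: rank C_0 − rank ∂_1 = 9 − 8 = 1, and the invariant factors of ∂_1 are all 1, so H_0 ≅ Z.
  H_1: rank ker ∂_1 − rank ∂_2 = (12 − 8) − 0 = 4, and there is no ∂_2, so H_1 ≅ Z^4.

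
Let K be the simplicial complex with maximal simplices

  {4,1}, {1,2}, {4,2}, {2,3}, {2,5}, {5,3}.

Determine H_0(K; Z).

Take the total order 1 < 2 < 3 < 4 < 5 on the vertex set. Then K (dimension 1) consists of the simplices:

  0-simplices (5): [1], [2], [3], [4], [5]
  1-simplices (6): [1,2], [1,4], [2,3], [2,4], [2,5], [3,5]

Hence C_0 ≅ Z^5, C_1 ≅ Z^6.

∂_1: C_1 → C_0 maps an edge to its endpoints' difference, ∂[p,q] = q − p. For instance
  ∂[3,5] = [5] − [3].
The 5×6 boundary matrix has rank 4 and Smith normal form diag(1,1,1,1).

From H_k ≅ ker(∂_k) / im(∂_{k+1}) we obtain:

  H_0: rank C_0 − rank ∂_1 = 5 − 4 = 1, and the invariant factors of ∂_1 are all 1, so H_0 = Z.

(K is a triangulation of a wedge of 2 circles.)

H_0 = Z.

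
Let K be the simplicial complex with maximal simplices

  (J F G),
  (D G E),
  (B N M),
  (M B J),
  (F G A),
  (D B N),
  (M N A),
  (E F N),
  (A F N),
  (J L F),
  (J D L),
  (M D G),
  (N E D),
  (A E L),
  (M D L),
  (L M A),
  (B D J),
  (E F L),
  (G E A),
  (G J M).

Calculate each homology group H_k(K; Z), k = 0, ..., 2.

We work with the vertex ordering A < B < D < E < F < G < J < L < M < N. The simplices of K, each written with vertices in increasing order, are:

  0-simplices (10): A, B, D, E, F, G, J, L, M, N
  1-simplices (30): AE, AF, AG, AL, AM, AN, BD, BJ, BM, BN, DE, DG, DJ, DL, DM, DN, EF, EG, EL, EN, FG, FJ, FL, FN, GJ, GM, JL, JM, LM, MN
  2-simplices (20): AEG, AEL, AFG, AFN, ALM, AMN, BDJ, BDN, BJM, BMN, DEG, DEN, DGM, DJL, DLM, EFL, EFN, FGJ, FJL, GJM

giving chain groups C_0 ≅ Z^10, C_1 ≅ Z^30, C_2 ≅ Z^20.

∂_1: C_1 → C_0 is given by ∂[p,q] = [q] − [p].
The 10×30 boundary matrix has rank 9 and Smith normal form diag(1,1,1,1,1,1,1,1,1).

∂_2: C_2 → C_1 maps a triangle to the signed sum of its edges. For instance
  ∂BMN = MN − BN + BM,
  ∂GJM = JM − GM + GJ.
The resulting 30×20 matrix has rank 20, and its Smith normal form has invariant factors (1,1,1,1,1,1,1,1,1,1,1,1,1,1,1,1,1,1,1,2).

Reading off H_k = ker ∂_k / im ∂_{k+1}:

  H_0: rank C_0 − rank ∂_1 = 10 − 9 = 1, and the invariant factors of ∂_1 are all 1, so H_0 ≅ Z.
  H_1: rank ker ∂_1 − rank ∂_2 = (30 − 9) − 20 = 1, and ∂_2 has invariant factor 2 > 1, so H_1 ≅ Z ⊕ Z/2Z.
  H_2: rank ker ∂_2 − rank ∂_3 = (20 − 20) − 0 = 0, and there is no ∂_3, so H_2 ≅ 0.

(K is a triangulation of the Klein bottle.)

H_0 = Z,  H_1 = Z ⊕ Z/2Z,  H_2 = 0.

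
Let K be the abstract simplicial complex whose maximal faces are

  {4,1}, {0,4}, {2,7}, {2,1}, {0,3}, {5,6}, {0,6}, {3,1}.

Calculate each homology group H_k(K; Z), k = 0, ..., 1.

H_0 = Z,  H_1 = Z.

We work with the vertex ordering 0 < 1 < 2 < 3 < 4 < 5 < 6 < 7. The simplices of K, each written with vertices in increasing order, are:

  0-simplices (8): [0], [1], [2], [3], [4], [5], [6], [7]
  1-simplices (8): [0,3], [0,4], [0,6], [1,2], [1,3], [1,4], [2,7], [5,6]

Hence C_0 ≅ Z^8, C_1 ≅ Z^8.

∂_1: C_1 → C_0 is given by ∂[p,q] = [q] − [p].
The resulting 8×8 matrix has rank 7, and its Smith normal form has invariant factors (1,1,1,1,1,1,1).

From H_k ≅ ker(∂_k) / im(∂_{k+1}) we obtain:

  H_0: rank C_0 − rank ∂_1 = 8 − 7 = 1, and the invariant factors of ∂_1 are all 1, so H_0 ≅ Z.
  H_1: rank ker ∂_1 − rank ∂_2 = (8 − 7) − 0 = 1, and there is no ∂_2, so H_1 ≅ Z.

As a check, the Euler characteristic is 8 − 8 = 0, which agrees with 1 − 1 = 0.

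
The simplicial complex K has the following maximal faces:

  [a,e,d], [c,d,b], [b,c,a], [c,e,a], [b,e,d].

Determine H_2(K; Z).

K has 5 vertices, 10 edges, 5 triangles.
rank ∂_2 = 5, rank ∂_3 = 0 ⇒ b_2 = 5 − 5 − 0 = 0. So H_2 = 0.

H_2 ≅ 0.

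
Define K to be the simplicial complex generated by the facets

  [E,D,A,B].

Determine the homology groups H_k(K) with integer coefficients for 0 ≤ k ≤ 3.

Fix the vertex order A < B < D < E and write every simplex with vertices in increasing order. Then dim K = 3 and the simplices of K are:

  0-simplices (4): A, B, D, E
  1-simplices (6): AB, AD, AE, BD, BE, DE
  2-simplices (4): ABD, ABE, ADE, BDE
  3-simplices (1): ABDE

giving chain groups C_0 ≅ Z^4, C_1 ≅ Z^6, C_2 ≅ Z^4, C_3 ≅ Z^1.

∂_1: C_1 → C_0 is given by ∂[p,q] = [q] − [p].
The 4×6 boundary matrix has rank 3 and Smith normal form diag(1,1,1).

∂_2: C_2 → C_1 acts by ∂[p,q,r] = [q,r] − [p,r] + [p,q]. For instance
  ∂ABD = BD − AD + AB,
  ∂ADE = DE − AE + AD.
This gives a 6×4 integer matrix of rank 3; reducing to Smith normal form yields diagonal entries (1,1,1).

The boundary map ∂_3: C_3 → C_2 sends each 3-simplex σ to the alternating sum Σ_i (−1)^i (σ with its i-th vertex removed). For instance
  ∂ABDE = BDE − ADE + ABE − ABD.
As a 4×1 matrix over Z this has rank 1, with invariant factors (1).

Now H_k = ker ∂_k / im ∂_{k+1}, so:

  H_0: rank C_0 − rank ∂_1 = 4 − 3 = 1, and the invariant factors of ∂_1 are all 1, so H_0 = Z.
  H_1: rank ker ∂_1 − rank ∂_2 = (6 − 3) − 3 = 0, and the invariant factors of ∂_2 are all 1, so H_1 = 0.
  H_2: rank ker ∂_2 − rank ∂_3 = (4 − 3) − 1 = 0, and the invariant factors of ∂_3 are all 1, so H_2 = 0.
  H_3: rank ker ∂_3 − rank ∂_4 = (1 − 1) − 0 = 0, and there is no ∂_4, so H_3 = 0.

H_0 ≅ Z,  H_1 = 0,  H_2 = 0,  H_3 = 0.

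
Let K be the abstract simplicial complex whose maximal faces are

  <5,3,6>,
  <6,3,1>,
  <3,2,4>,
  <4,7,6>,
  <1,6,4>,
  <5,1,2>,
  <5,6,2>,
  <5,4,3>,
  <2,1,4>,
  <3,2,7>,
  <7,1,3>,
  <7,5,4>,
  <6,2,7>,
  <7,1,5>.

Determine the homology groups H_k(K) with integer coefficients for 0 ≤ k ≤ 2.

We work with the vertex ordering 1 < 2 < 3 < 4 < 5 < 6 < 7. The simplices of K, each written with vertices in increasing order, are:

  0-simplices (7): [1], [2], [3], [4], [5], [6], [7]
  1-simplices (21): [1,2], [1,3], [1,4], [1,5], [1,6], [1,7], [2,3], [2,4], [2,5], [2,6], [2,7], [3,4], [3,5], [3,6], [3,7], [4,5], [4,6], [4,7], [5,6], [5,7], [6,7]
  2-simplices (14): [1,2,4], [1,2,5], [1,3,6], [1,3,7], [1,4,6], [1,5,7], [2,3,4], [2,3,7], [2,5,6], [2,6,7], [3,4,5], [3,5,6], [4,5,7], [4,6,7]

giving chain groups C_0 ≅ Z^7, C_1 ≅ Z^21, C_2 ≅ Z^14.

Boundary ∂_1: C_1 → C_0 maps an edge to its endpoints' difference, ∂[p,q] = q − p. For instance
  ∂[1,6] = [6] − [1].
The 7×21 boundary matrix has rank 6 and Smith normal form diag(1,1,1,1,1,1).

Boundary ∂_2: C_2 → C_1 sends each 2-simplex [p,q,r] to [q,r] − [p,r] + [p,q]. For instance
  ∂[2,3,7] = [3,7] − [2,7] + [2,3],
  ∂[1,3,7] = [3,7] − [1,7] + [1,3].
The resulting 21×14 matrix has rank 13, and its Smith normal form has invariant factors (1,1,1,1,1,1,1,1,1,1,1,1,1).

From H_k ≅ ker(∂_k) / im(∂_{k+1}) we obtain:

  H_0: rank C_0 − rank ∂_1 = 7 − 6 = 1, and the invariant factors of ∂_1 are all 1, so H_0 = Z.
  H_1: rank ker ∂_1 − rank ∂_2 = (21 − 6) − 13 = 2, and the invariant factors of ∂_2 are all 1, so H_1 = Z^2.
  H_2: rank ker ∂_2 − rank ∂_3 = (14 − 13) − 0 = 1, and there is no ∂_3, so H_2 = Z.

As a check, the Euler characteristic is 7 − 21 + 14 = 0, which agrees with 1 − 2 + 1 = 0.

H_0 ≅ Z,  H_1 ≅ Z^2,  H_2 ≅ Z.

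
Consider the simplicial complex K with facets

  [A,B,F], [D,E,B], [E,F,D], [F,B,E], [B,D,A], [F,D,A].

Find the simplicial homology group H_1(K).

H_1 = 0.

Order the vertices as A < B < D < E < F. Listing each simplex with vertices in this order, K has dimension 2 with simplices:

  0-simplices (5): A, B, D, E, F
  1-simplices (9): AB, AD, AF, BD, BE, BF, DE, DF, EF
  2-simplices (6): ABD, ABF, ADF, BDE, BEF, DEF

Hence C_0 ≅ Z^5, C_1 ≅ Z^9, C_2 ≅ Z^6.

Boundary ∂_1: C_1 → C_0 is given by ∂[p,q] = [q] − [p].
As a 5×9 matrix over Z this has rank 4, with invariant factors (1,1,1,1).

Boundary ∂_2: C_2 → C_1 acts by ∂[p,q,r] = [q,r] − [p,r] + [p,q]. For instance
  ∂ADF = DF − AF + AD,
  ∂BDE = DE − BE + BD.
The resulting 9×6 matrix has rank 5, and its Smith normal form has invariant factors (1,1,1,1,1).

Now H_k = ker ∂_k / im ∂_{k+1}, so:

  H_1: rank ker ∂_1 − rank ∂_2 = (9 − 4) − 5 = 0, and the invariant factors of ∂_2 are all 1, so H_1 = 0.

(K is a triangulation of the 2-sphere S^2.)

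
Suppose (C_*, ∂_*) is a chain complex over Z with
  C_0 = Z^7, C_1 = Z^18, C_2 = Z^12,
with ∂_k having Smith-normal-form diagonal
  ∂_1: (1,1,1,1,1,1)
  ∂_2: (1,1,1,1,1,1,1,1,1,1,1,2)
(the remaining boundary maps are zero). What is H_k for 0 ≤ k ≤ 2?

H_0 ≅ Z,  H_1 ≅ Z/2,  H_2 = 0.

H_0: b_0 = 7 − 0 − 6 = 1; torsion from ∂_1 factors > 1: none. So H_0 ≅ Z.
H_1: b_1 = 18 − 6 − 12 = 0; torsion from ∂_2 factors > 1: [2]. So H_1 ≅ Z/2.
H_2: b_2 = 12 − 12 − 0 = 0; torsion from ∂_3 factors > 1: none. So H_2 ≅ 0.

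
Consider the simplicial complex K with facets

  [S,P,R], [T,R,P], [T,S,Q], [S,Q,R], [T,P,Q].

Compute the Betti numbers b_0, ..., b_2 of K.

Take the total order P < Q < R < S < T on the vertex set. Then K (dimension 2) consists of the simplices:

  0-simplices (5): P, Q, R, S, T
  1-simplices (10): PQ, PR, PS, PT, QR, QS, QT, RS, RT, ST
  2-simplices (5): PQT, PRS, PRT, QRS, QST

Hence C_0 ≅ Z^5, C_1 ≅ Z^10, C_2 ≅ Z^5.

Boundary ∂_1: C_1 → C_0 maps an edge to its endpoints' difference, ∂[p,q] = q − p. For instance
  ∂QR = R − Q.
The resulting 5×10 matrix has rank 4, and its Smith normal form has invariant factors (1,1,1,1).

The boundary map ∂_2: C_2 → C_1 acts by ∂[p,q,r] = [q,r] − [p,r] + [p,q]. For instance
  ∂PRS = RS − PS + PR,
  ∂QRS = RS − QS + QR.
The 10×5 boundary matrix has rank 5 and Smith normal form diag(1,1,1,1,1).

Now H_k = ker ∂_k / im ∂_{k+1}, so:

  H_0: rank C_0 − rank ∂_1 = 5 − 4 = 1, and the invariant factors of ∂_1 are all 1, so H_0 = Z.
  H_1: rank ker ∂_1 − rank ∂_2 = (10 − 4) − 5 = 1, and the invariant factors of ∂_2 are all 1, so H_1 = Z.
  H_2: rank ker ∂_2 − rank ∂_3 = (5 − 5) − 0 = 0, and there is no ∂_3, so H_2 = 0.

(K is a triangulation of the Möbius band.)

Hence the Betti numbers are b_0 = 1, b_1 = 1, b_2 = 0.

b_0 = 1, b_1 = 1, b_2 = 0.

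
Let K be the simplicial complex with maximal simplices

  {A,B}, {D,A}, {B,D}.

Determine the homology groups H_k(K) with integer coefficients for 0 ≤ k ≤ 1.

H_0 ≅ Z,  H_1 ≅ Z.

We work with the vertex ordering A < B < D. The simplices of K, each written with vertices in increasing order, are:

  0-simplices (3): A, B, D
  1-simplices (3): AB, AD, BD

so the chain groups are C_0 ≅ Z^3, C_1 ≅ Z^3.

∂_1: C_1 → C_0 sends each edge [p,q] (with p < q) to q − p. For instance
  ∂BD = D − B.
The 3×3 boundary matrix has rank 2 and Smith normal form diag(1,1).

Computing H_k = (kernel of ∂_k) / (image of ∂_{k+1}):

  H_0: rank C_0 − rank ∂_1 = 3 − 2 = 1, and the invariant factors of ∂_1 are all 1, so H_0 ≅ Z.
  H_1: rank ker ∂_1 − rank ∂_2 = (3 − 2) − 0 = 1, and there is no ∂_2, so H_1 ≅ Z.

(K is a triangulation of the circle S^1.)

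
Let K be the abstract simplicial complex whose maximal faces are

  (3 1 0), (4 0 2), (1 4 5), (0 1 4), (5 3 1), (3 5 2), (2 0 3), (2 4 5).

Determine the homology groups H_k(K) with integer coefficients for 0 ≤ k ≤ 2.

H_0 = Z,  H_1 = 0,  H_2 = Z.

Fix the vertex order 0 < 1 < 2 < 3 < 4 < 5 and write every simplex with vertices in increasing order. Then dim K = 2 and the simplices of K are:

  0-simplices (6): [0], [1], [2], [3], [4], [5]
  1-simplices (12): [0,1], [0,2], [0,3], [0,4], [1,3], [1,4], [1,5], [2,3], [2,4], [2,5], [3,5], [4,5]
  2-simplices (8): [0,1,3], [0,1,4], [0,2,3], [0,2,4], [1,3,5], [1,4,5], [2,3,5], [2,4,5]

giving chain groups C_0 ≅ Z^6, C_1 ≅ Z^12, C_2 ≅ Z^8.

The boundary map ∂_1: C_1 → C_0 maps an edge to its endpoints' difference, ∂[p,q] = q − p. For instance
  ∂[0,3] = [3] − [0].
The 6×12 boundary matrix has rank 5 and Smith normal form diag(1,1,1,1,1).

∂_2: C_2 → C_1 sends each 2-simplex [p,q,r] to [q,r] − [p,r] + [p,q]. For instance
  ∂[2,4,5] = [4,5] − [2,5] + [2,4],
  ∂[0,1,3] = [1,3] − [0,3] + [0,1].
The resulting 12×8 matrix has rank 7, and its Smith normal form has invariant factors (1,1,1,1,1,1,1).

From H_k ≅ ker(∂_k) / im(∂_{k+1}) we obtain:

  H_0: rank C_0 − rank ∂_1 = 6 − 5 = 1, and the invariant factors of ∂_1 are all 1, so H_0 = Z.
  H_1: rank ker ∂_1 − rank ∂_2 = (12 − 5) − 7 = 0, and the invariant factors of ∂_2 are all 1, so H_1 = 0.
  H_2: rank ker ∂_2 − rank ∂_3 = (8 − 7) − 0 = 1, and there is no ∂_3, so H_2 = Z.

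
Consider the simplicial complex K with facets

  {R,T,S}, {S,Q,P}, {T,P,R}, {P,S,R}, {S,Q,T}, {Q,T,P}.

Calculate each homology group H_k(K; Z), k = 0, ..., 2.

Take the total order P < Q < R < S < T on the vertex set. Then K (dimension 2) consists of the simplices:

  0-simplices (5): P, Q, R, S, T
  1-simplices (9): PQ, PR, PS, PT, QS, QT, RS, RT, ST
  2-simplices (6): PQS, PQT, PRS, PRT, QST, RST

Hence C_0 ≅ Z^5, C_1 ≅ Z^9, C_2 ≅ Z^6.

Boundary ∂_1: C_1 → C_0 is given by ∂[p,q] = [q] − [p]. For instance
  ∂RT = T − R.
The 5×9 boundary matrix has rank 4 and Smith normal form diag(1,1,1,1).

∂_2: C_2 → C_1 maps a triangle to the signed sum of its edges. For instance
  ∂PRT = RT − PT + PR,
  ∂PQS = QS − PS + PQ.
As a 9×6 matrix over Z this has rank 5, with invariant factors (1,1,1,1,1).

Computing H_k = (kernel of ∂_k) / (image of ∂_{k+1}):

  H_0: rank C_0 − rank ∂_1 = 5 − 4 = 1, and the invariant factors of ∂_1 are all 1, so H_0 ≅ Z.
  H_1: rank ker ∂_1 − rank ∂_2 = (9 − 4) − 5 = 0, and the invariant factors of ∂_2 are all 1, so H_1 ≅ 0.
  H_2: rank ker ∂_2 − rank ∂_3 = (6 − 5) − 0 = 1, and there is no ∂_3, so H_2 ≅ Z.

H_0 = Z,  H_1 = 0,  H_2 = Z.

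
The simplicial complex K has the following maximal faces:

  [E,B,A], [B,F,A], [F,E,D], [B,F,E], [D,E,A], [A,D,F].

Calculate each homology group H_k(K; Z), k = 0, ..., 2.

Take the total order A < B < D < E < F on the vertex set. Then K (dimension 2) consists of the simplices:

  0-simplices (5): A, B, D, E, F
  1-simplices (9): AB, AD, AE, AF, BE, BF, DE, DF, EF
  2-simplices (6): ABE, ABF, ADE, ADF, BEF, DEF

Hence C_0 ≅ Z^5, C_1 ≅ Z^9, C_2 ≅ Z^6.

The boundary map ∂_1: C_1 → C_0 maps an edge to its endpoints' difference, ∂[p,q] = q − p. For instance
  ∂DF = F − D.
As a 5×9 matrix over Z this has rank 4, with invariant factors (1,1,1,1).

The boundary map ∂_2: C_2 → C_1 acts by ∂[p,q,r] = [q,r] − [p,r] + [p,q]. For instance
  ∂ADF = DF − AF + AD,
  ∂ADE = DE − AE + AD.
The 9×6 boundary matrix has rank 5 and Smith normal form diag(1,1,1,1,1).

Reading off H_k = ker ∂_k / im ∂_{k+1}:

  H_0: rank C_0 − rank ∂_1 = 5 − 4 = 1, and the invariant factors of ∂_1 are all 1, so H_0 = Z.
  H_1: rank ker ∂_1 − rank ∂_2 = (9 − 4) − 5 = 0, and the invariant factors of ∂_2 are all 1, so H_1 = 0.
  H_2: rank ker ∂_2 − rank ∂_3 = (6 − 5) − 0 = 1, and there is no ∂_3, so H_2 = Z.

H_0 = Z,  H_1 = 0,  H_2 = Z.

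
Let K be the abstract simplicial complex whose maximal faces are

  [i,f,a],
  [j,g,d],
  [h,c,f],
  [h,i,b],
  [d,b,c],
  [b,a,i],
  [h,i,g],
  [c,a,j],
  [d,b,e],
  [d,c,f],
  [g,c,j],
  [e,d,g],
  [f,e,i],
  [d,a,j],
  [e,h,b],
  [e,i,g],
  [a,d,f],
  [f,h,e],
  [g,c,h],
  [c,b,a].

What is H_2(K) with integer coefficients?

Take the total order a < b < c < d < e < f < g < h < i < j on the vertex set. Then K (dimension 2) consists of the simplices:

  0-simplices (10): a, b, c, d, e, f, g, h, i, j
  1-simplices (30): ab, ac, ad, af, ai, aj, bc, bd, be, bh, bi, cd, cf, cg, ch, cj, de, df, dg, dj, ef, eg, eh, ei, fh, fi, gh, gi, gj, hi
  2-simplices (20): abc, abi, acj, adf, adj, afi, bcd, bde, beh, bhi, cdf, cfh, cgh, cgj, deg, dgj, efh, efi, egi, ghi

so the chain groups are C_0 ≅ Z^10, C_1 ≅ Z^30, C_2 ≅ Z^20.

Boundary ∂_1: C_1 → C_0 sends each edge [p,q] (with p < q) to q − p. For instance
  ∂ab = b − a.
The 10×30 boundary matrix has rank 9 and Smith normal form diag(1,1,1,1,1,1,1,1,1).

The boundary map ∂_2: C_2 → C_1 maps a triangle to the signed sum of its edges. For instance
  ∂efh = fh − eh + ef,
  ∂acj = cj − aj + ac.
As a 30×20 matrix over Z this has rank 20, with invariant factors (1,1,1,1,1,1,1,1,1,1,1,1,1,1,1,1,1,1,1,2).

Reading off H_k = ker ∂_k / im ∂_{k+1}:

  H_2: rank ker ∂_2 − rank ∂_3 = (20 − 20) − 0 = 0, and there is no ∂_3, so H_2 = 0.

(K is a triangulation of the Klein bottle.)

H_2 = 0.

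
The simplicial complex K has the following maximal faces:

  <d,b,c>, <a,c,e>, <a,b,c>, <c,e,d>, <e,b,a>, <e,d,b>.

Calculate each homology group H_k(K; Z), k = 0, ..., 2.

Order the vertices as a < b < c < d < e. Listing each simplex with vertices in this order, K has dimension 2 with simplices:

  0-simplices (5): a, b, c, d, e
  1-simplices (9): ab, ac, ae, bc, bd, be, cd, ce, de
  2-simplices (6): abc, abe, ace, bcd, bde, cde

so the chain groups are C_0 ≅ Z^5, C_1 ≅ Z^9, C_2 ≅ Z^6.

The boundary map ∂_1: C_1 → C_0 sends each edge [p,q] (with p < q) to q − p.
As a 5×9 matrix over Z this has rank 4, with invariant factors (1,1,1,1).

Boundary ∂_2: C_2 → C_1 sends each 2-simplex [p,q,r] to [q,r] − [p,r] + [p,q]. For instance
  ∂ace = ce − ae + ac,
  ∂abe = be − ae + ab.
As a 9×6 matrix over Z this has rank 5, with invariant factors (1,1,1,1,1).

Now H_k = ker ∂_k / im ∂_{k+1}, so:

  H_0: rank C_0 − rank ∂_1 = 5 − 4 = 1, and the invariant factors of ∂_1 are all 1, so H_0 ≅ Z.
  H_1: rank ker ∂_1 − rank ∂_2 = (9 − 4) − 5 = 0, and the invariant factors of ∂_2 are all 1, so H_1 ≅ 0.
  H_2: rank ker ∂_2 − rank ∂_3 = (6 − 5) − 0 = 1, and there is no ∂_3, so H_2 ≅ Z.

As a check, the Euler characteristic is 5 − 9 + 6 = 2, which agrees with 1 − 0 + 1 = 2.
(K is a triangulation of the 2-sphere S^2.)

H_0 = Z,  H_1 = 0,  H_2 = Z.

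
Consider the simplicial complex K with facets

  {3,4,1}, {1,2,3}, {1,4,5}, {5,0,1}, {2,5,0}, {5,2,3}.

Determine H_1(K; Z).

We work with the vertex ordering 0 < 1 < 2 < 3 < 4 < 5. The simplices of K, each written with vertices in increasing order, are:

  0-simplices (6): [0], [1], [2], [3], [4], [5]
  1-simplices (12): [0,1], [0,2], [0,5], [1,2], [1,3], [1,4], [1,5], [2,3], [2,5], [3,4], [3,5], [4,5]
  2-simplices (6): [0,1,5], [0,2,5], [1,2,3], [1,3,4], [1,4,5], [2,3,5]

Hence C_0 ≅ Z^6, C_1 ≅ Z^12, C_2 ≅ Z^6.

∂_1: C_1 → C_0 is given by ∂[p,q] = [q] − [p]. For instance
  ∂[3,5] = [5] − [3].
The resulting 6×12 matrix has rank 5, and its Smith normal form has invariant factors (1,1,1,1,1).

Boundary ∂_2: C_2 → C_1 sends each 2-simplex [p,q,r] to [q,r] − [p,r] + [p,q]. For instance
  ∂[0,2,5] = [2,5] − [0,5] + [0,2],
  ∂[0,1,5] = [1,5] − [0,5] + [0,1].
The resulting 12×6 matrix has rank 6, and its Smith normal form has invariant factors (1,1,1,1,1,1).

From H_k ≅ ker(∂_k) / im(∂_{k+1}) we obtain:

  H_1: rank ker ∂_1 − rank ∂_2 = (12 − 5) − 6 = 1, and the invariant factors of ∂_2 are all 1, so H_1 ≅ Z.

(K is a triangulation of the cylinder S^1 x I.)

H_1 ≅ Z.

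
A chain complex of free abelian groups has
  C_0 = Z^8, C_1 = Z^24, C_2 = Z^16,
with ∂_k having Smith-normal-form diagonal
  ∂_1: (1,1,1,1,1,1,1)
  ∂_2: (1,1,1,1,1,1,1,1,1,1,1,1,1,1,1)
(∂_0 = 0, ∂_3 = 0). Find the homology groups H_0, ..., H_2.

H_0 ≅ Z,  H_1 ≅ Z^2,  H_2 ≅ Z.

H_0: b_0 = 8 − 0 − 7 = 1; torsion from ∂_1 factors > 1: none. So H_0 ≅ Z.
H_1: b_1 = 24 − 7 − 15 = 2; torsion from ∂_2 factors > 1: none. So H_1 ≅ Z^2.
H_2: b_2 = 16 − 15 − 0 = 1; torsion from ∂_3 factors > 1: none. So H_2 ≅ Z.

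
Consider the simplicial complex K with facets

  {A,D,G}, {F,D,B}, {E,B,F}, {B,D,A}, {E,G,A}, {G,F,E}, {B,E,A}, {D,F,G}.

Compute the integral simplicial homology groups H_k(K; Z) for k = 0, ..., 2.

H_0 ≅ Z,  H_1 = 0,  H_2 ≅ Z.

We work with the vertex ordering A < B < D < E < F < G. The simplices of K, each written with vertices in increasing order, are:

  0-simplices (6): A, B, D, E, F, G
  1-simplices (12): AB, AD, AE, AG, BD, BE, BF, DF, DG, EF, EG, FG
  2-simplices (8): ABD, ABE, ADG, AEG, BDF, BEF, DFG, EFG

Hence C_0 ≅ Z^6, C_1 ≅ Z^12, C_2 ≅ Z^8.

∂_1: C_1 → C_0 maps an edge to its endpoints' difference, ∂[p,q] = q − p.
The resulting 6×12 matrix has rank 5, and its Smith normal form has invariant factors (1,1,1,1,1).

Boundary ∂_2: C_2 → C_1 sends each 2-simplex [p,q,r] to [q,r] − [p,r] + [p,q]. For instance
  ∂EFG = FG − EG + EF,
  ∂BEF = EF − BF + BE.
The 12×8 boundary matrix has rank 7 and Smith normal form diag(1,1,1,1,1,1,1).

From H_k ≅ ker(∂_k) / im(∂_{k+1}) we obtain:

  H_0: rank C_0 − rank ∂_1 = 6 − 5 = 1, and the invariant factors of ∂_1 are all 1, so H_0 = Z.
  H_1: rank ker ∂_1 − rank ∂_2 = (12 − 5) − 7 = 0, and the invariant factors of ∂_2 are all 1, so H_1 = 0.
  H_2: rank ker ∂_2 − rank ∂_3 = (8 − 7) − 0 = 1, and there is no ∂_3, so H_2 = Z.

(K is a triangulation of the 2-sphere S^2.)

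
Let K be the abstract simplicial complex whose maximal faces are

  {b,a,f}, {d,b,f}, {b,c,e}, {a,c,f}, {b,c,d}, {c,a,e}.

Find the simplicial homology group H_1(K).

We work with the vertex ordering a < b < c < d < e < f. The simplices of K, each written with vertices in increasing order, are:

  0-simplices (6): a, b, c, d, e, f
  1-simplices (12): ab, ac, ae, af, bc, bd, be, bf, cd, ce, cf, df
  2-simplices (6): abf, ace, acf, bcd, bce, bdf

Hence C_0 ≅ Z^6, C_1 ≅ Z^12, C_2 ≅ Z^6.

∂_1: C_1 → C_0 maps an edge to its endpoints' difference, ∂[p,q] = q − p.
The 6×12 boundary matrix has rank 5 and Smith normal form diag(1,1,1,1,1).

The boundary map ∂_2: C_2 → C_1 maps a triangle to the signed sum of its edges. For instance
  ∂bcd = cd − bd + bc,
  ∂ace = ce − ae + ac.
The resulting 12×6 matrix has rank 6, and its Smith normal form has invariant factors (1,1,1,1,1,1).

Reading off H_k = ker ∂_k / im ∂_{k+1}:

  H_1: rank ker ∂_1 − rank ∂_2 = (12 − 5) − 6 = 1, and the invariant factors of ∂_2 are all 1, so H_1 ≅ Z.

H_1 ≅ Z.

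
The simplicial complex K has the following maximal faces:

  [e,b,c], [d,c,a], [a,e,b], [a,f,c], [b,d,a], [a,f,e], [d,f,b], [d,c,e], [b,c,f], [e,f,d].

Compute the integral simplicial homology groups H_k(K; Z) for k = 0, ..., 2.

Take the total order a < b < c < d < e < f on the vertex set. Then K (dimension 2) consists of the simplices:

  0-simplices (6): a, b, c, d, e, f
  1-simplices (15): ab, ac, ad, ae, af, bc, bd, be, bf, cd, ce, cf, de, df, ef
  2-simplices (10): abd, abe, acd, acf, aef, bce, bcf, bdf, cde, def

so the chain groups are C_0 ≅ Z^6, C_1 ≅ Z^15, C_2 ≅ Z^10.

The boundary map ∂_1: C_1 → C_0 maps an edge to its endpoints' difference, ∂[p,q] = q − p. For instance
  ∂bf = f − b.
As a 6×15 matrix over Z this has rank 5, with invariant factors (1,1,1,1,1).

The boundary map ∂_2: C_2 → C_1 sends each 2-simplex [p,q,r] to [q,r] − [p,r] + [p,q]. For instance
  ∂acd = cd − ad + ac,
  ∂bcf = cf − bf + bc.
The resulting 15×10 matrix has rank 10, and its Smith normal form has invariant factors (1,1,1,1,1,1,1,1,1,2).

Reading off H_k = ker ∂_k / im ∂_{k+1}:

  H_0: rank C_0 − rank ∂_1 = 6 − 5 = 1, and the invariant factors of ∂_1 are all 1, so H_0 ≅ Z.
  H_1: rank ker ∂_1 − rank ∂_2 = (15 − 5) − 10 = 0, and ∂_2 has invariant factor 2 > 1, so H_1 ≅ Z/2.
  H_2: rank ker ∂_2 − rank ∂_3 = (10 − 10) − 0 = 0, and there is no ∂_3, so H_2 ≅ 0.

H_0 ≅ Z,  H_1 ≅ Z/2,  H_2 = 0.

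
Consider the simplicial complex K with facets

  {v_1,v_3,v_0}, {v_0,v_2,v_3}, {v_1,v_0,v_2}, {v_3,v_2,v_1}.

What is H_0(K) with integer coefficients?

H_0 = Z.

Fix the vertex order v_0 < v_1 < v_2 < v_3 and write every simplex with vertices in increasing order. Then dim K = 2 and the simplices of K are:

  0-simplices (4): [v_0], [v_1], [v_2], [v_3]
  1-simplices (6): [v_0,v_1], [v_0,v_2], [v_0,v_3], [v_1,v_2], [v_1,v_3], [v_2,v_3]
  2-simplices (4): [v_0,v_1,v_2], [v_0,v_1,v_3], [v_0,v_2,v_3], [v_1,v_2,v_3]

so the chain groups are C_0 ≅ Z^4, C_1 ≅ Z^6, C_2 ≅ Z^4.

The boundary map ∂_1: C_1 → C_0 sends each edge [p,q] (with p < q) to q − p.
As a 4×6 matrix over Z this has rank 3, with invariant factors (1,1,1).

∂_2: C_2 → C_1 sends each 2-simplex [p,q,r] to [q,r] − [p,r] + [p,q]. For instance
  ∂[v_0,v_1,v_2] = [v_1,v_2] − [v_0,v_2] + [v_0,v_1],
  ∂[v_0,v_2,v_3] = [v_2,v_3] − [v_0,v_3] + [v_0,v_2].
This gives a 6×4 integer matrix of rank 3; reducing to Smith normal form yields diagonal entries (1,1,1).

Reading off H_k = ker ∂_k / im ∂_{k+1}:

  H_0: rank C_0 − rank ∂_1 = 4 − 3 = 1, and the invariant factors of ∂_1 are all 1, so H_0 ≅ Z.

(K is a triangulation of the 2-sphere S^2.)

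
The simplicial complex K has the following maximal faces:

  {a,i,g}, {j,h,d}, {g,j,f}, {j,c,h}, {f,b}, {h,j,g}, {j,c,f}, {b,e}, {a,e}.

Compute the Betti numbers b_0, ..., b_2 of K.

b_0 = 1, b_1 = 1, b_2 = 0.

Fix the vertex order a < b < c < d < e < f < g < h < i < j and write every simplex with vertices in increasing order. Then dim K = 2 and the simplices of K are:

  0-simplices (10): a, b, c, d, e, f, g, h, i, j
  1-simplices (16): ae, ag, ai, be, bf, cf, ch, cj, dh, dj, fg, fj, gh, gi, gj, hj
  2-simplices (6): agi, cfj, chj, dhj, fgj, ghj

giving chain groups C_0 ≅ Z^10, C_1 ≅ Z^16, C_2 ≅ Z^6.

∂_1: C_1 → C_0 is given by ∂[p,q] = [q] − [p]. For instance
  ∂dh = h − d.
The 10×16 boundary matrix has rank 9 and Smith normal form diag(1,1,1,1,1,1,1,1,1).

Boundary ∂_2: C_2 → C_1 maps a triangle to the signed sum of its edges. For instance
  ∂agi = gi − ai + ag,
  ∂fgj = gj − fj + fg.
The 16×6 boundary matrix has rank 6 and Smith normal form diag(1,1,1,1,1,1).

Now H_k = ker ∂_k / im ∂_{k+1}, so:

  H_0: rank C_0 − rank ∂_1 = 10 − 9 = 1, and the invariant factors of ∂_1 are all 1, so H_0 = Z.
  H_1: rank ker ∂_1 − rank ∂_2 = (16 − 9) − 6 = 1, and the invariant factors of ∂_2 are all 1, so H_1 = Z.
  H_2: rank ker ∂_2 − rank ∂_3 = (6 − 6) − 0 = 0, and there is no ∂_3, so H_2 = 0.

Hence the Betti numbers are b_0 = 1, b_1 = 1, b_2 = 0.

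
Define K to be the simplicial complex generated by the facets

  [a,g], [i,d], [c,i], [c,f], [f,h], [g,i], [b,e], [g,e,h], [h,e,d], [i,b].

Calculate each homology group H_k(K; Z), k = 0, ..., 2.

Fix the vertex order a < b < c < d < e < f < g < h < i and write every simplex with vertices in increasing order. Then dim K = 2 and the simplices of K are:

  0-simplices (9): a, b, c, d, e, f, g, h, i
  1-simplices (13): ag, be, bi, cf, ci, de, dh, di, eg, eh, fh, gh, gi
  2-simplices (2): deh, egh

giving chain groups C_0 ≅ Z^9, C_1 ≅ Z^13, C_2 ≅ Z^2.

The boundary map ∂_1: C_1 → C_0 is given by ∂[p,q] = [q] − [p].
This gives a 9×13 integer matrix of rank 8; reducing to Smith normal form yields diagonal entries (1,1,1,1,1,1,1,1).

Boundary ∂_2: C_2 → C_1 maps a triangle to the signed sum of its edges. For instance
  ∂deh = eh − dh + de,
  ∂egh = gh − eh + eg.
This gives a 13×2 integer matrix of rank 2; reducing to Smith normal form yields diagonal entries (1,1).

Now H_k = ker ∂_k / im ∂_{k+1}, so:

  H_0: rank C_0 − rank ∂_1 = 9 − 8 = 1, and the invariant factors of ∂_1 are all 1, so H_0 ≅ Z.
  H_1: rank ker ∂_1 − rank ∂_2 = (13 − 8) − 2 = 3, and the invariant factors of ∂_2 are all 1, so H_1 ≅ Z^3.
  H_2: rank ker ∂_2 − rank ∂_3 = (2 − 2) − 0 = 0, and there is no ∂_3, so H_2 ≅ 0.

As a check, the Euler characteristic is 9 − 13 + 2 = -2, which agrees with 1 − 3 + 0 = -2.

H_0 ≅ Z,  H_1 ≅ Z^3,  H_2 = 0.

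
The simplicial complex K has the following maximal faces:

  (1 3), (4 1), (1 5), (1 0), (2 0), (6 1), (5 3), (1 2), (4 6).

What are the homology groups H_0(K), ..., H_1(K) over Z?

Take the total order 0 < 1 < 2 < 3 < 4 < 5 < 6 on the vertex set. Then K (dimension 1) consists of the simplices:

  0-simplices (7): [0], [1], [2], [3], [4], [5], [6]
  1-simplices (9): [0,1], [0,2], [1,2], [1,3], [1,4], [1,5], [1,6], [3,5], [4,6]

Hence C_0 ≅ Z^7, C_1 ≅ Z^9.

∂_1: C_1 → C_0 is given by ∂[p,q] = [q] − [p]. For instance
  ∂[3,5] = [5] − [3].
This gives a 7×9 integer matrix of rank 6; reducing to Smith normal form yields diagonal entries (1,1,1,1,1,1).

From H_k ≅ ker(∂_k) / im(∂_{k+1}) we obtain:

  H_0: rank C_0 − rank ∂_1 = 7 − 6 = 1, and the invariant factors of ∂_1 are all 1, so H_0 = Z.
  H_1: rank ker ∂_1 − rank ∂_2 = (9 − 6) − 0 = 3, and there is no ∂_2, so H_1 = Z^3.

(K is a triangulation of a wedge of 3 circles.)

H_0 = Z,  H_1 = Z^3.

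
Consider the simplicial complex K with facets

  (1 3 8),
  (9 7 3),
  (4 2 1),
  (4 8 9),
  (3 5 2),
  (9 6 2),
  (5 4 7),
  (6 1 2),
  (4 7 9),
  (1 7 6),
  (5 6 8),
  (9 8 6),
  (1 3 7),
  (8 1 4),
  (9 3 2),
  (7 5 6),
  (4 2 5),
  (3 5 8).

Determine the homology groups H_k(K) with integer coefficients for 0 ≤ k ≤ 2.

H_0 ≅ Z,  H_1 ≅ Z^2,  H_2 ≅ Z.

We work with the vertex ordering 1 < 2 < 3 < 4 < 5 < 6 < 7 < 8 < 9. The simplices of K, each written with vertices in increasing order, are:

  0-simplices (9): [1], [2], [3], [4], [5], [6], [7], [8], [9]
  1-simplices (27): (27 of them)
  2-simplices (18): [1,2,4], [1,2,6], [1,3,7], [1,3,8], [1,4,8], [1,6,7], [2,3,5], [2,3,9], [2,4,5], [2,6,9], [3,5,8], [3,7,9], [4,5,7], [4,7,9], [4,8,9], [5,6,7], [5,6,8], [6,8,9]

Hence C_0 ≅ Z^9, C_1 ≅ Z^27, C_2 ≅ Z^18.

∂_1: C_1 → C_0 sends each edge [p,q] (with p < q) to q − p. For instance
  ∂[8,9] = [9] − [8].
As a 9×27 matrix over Z this has rank 8, with invariant factors (1,1,1,1,1,1,1,1).

Boundary ∂_2: C_2 → C_1 sends each 2-simplex [p,q,r] to [q,r] − [p,r] + [p,q]. For instance
  ∂[4,5,7] = [5,7] − [4,7] + [4,5],
  ∂[3,7,9] = [7,9] − [3,9] + [3,7].
The resulting 27×18 matrix has rank 17, and its Smith normal form has invariant factors (1,1,1,1,1,1,1,1,1,1,1,1,1,1,1,1,1).

From H_k ≅ ker(∂_k) / im(∂_{k+1}) we obtain:

  H_0: rank C_0 − rank ∂_1 = 9 − 8 = 1, and the invariant factors of ∂_1 are all 1, so H_0 ≅ Z.
  H_1: rank ker ∂_1 − rank ∂_2 = (27 − 8) − 17 = 2, and the invariant factors of ∂_2 are all 1, so H_1 ≅ Z^2.
  H_2: rank ker ∂_2 − rank ∂_3 = (18 − 17) − 0 = 1, and there is no ∂_3, so H_2 ≅ Z.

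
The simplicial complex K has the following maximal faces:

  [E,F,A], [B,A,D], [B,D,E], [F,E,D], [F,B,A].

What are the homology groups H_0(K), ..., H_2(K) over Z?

Take the total order A < B < D < E < F on the vertex set. Then K (dimension 2) consists of the simplices:

  0-simplices (5): A, B, D, E, F
  1-simplices (10): AB, AD, AE, AF, BD, BE, BF, DE, DF, EF
  2-simplices (5): ABD, ABF, AEF, BDE, DEF

so the chain groups are C_0 ≅ Z^5, C_1 ≅ Z^10, C_2 ≅ Z^5.

Boundary ∂_1: C_1 → C_0 sends each edge [p,q] (with p < q) to q − p. For instance
  ∂BF = F − B.
The 5×10 boundary matrix has rank 4 and Smith normal form diag(1,1,1,1).

The boundary map ∂_2: C_2 → C_1 maps a triangle to the signed sum of its edges. For instance
  ∂DEF = EF − DF + DE,
  ∂ABF = BF − AF + AB.
The resulting 10×5 matrix has rank 5, and its Smith normal form has invariant factors (1,1,1,1,1).

Reading off H_k = ker ∂_k / im ∂_{k+1}:

  H_0: rank C_0 − rank ∂_1 = 5 − 4 = 1, and the invariant factors of ∂_1 are all 1, so H_0 ≅ Z.
  H_1: rank ker ∂_1 − rank ∂_2 = (10 − 4) − 5 = 1, and the invariant factors of ∂_2 are all 1, so H_1 ≅ Z.
  H_2: rank ker ∂_2 − rank ∂_3 = (5 − 5) − 0 = 0, and there is no ∂_3, so H_2 ≅ 0.

H_0 = Z,  H_1 = Z,  H_2 = 0.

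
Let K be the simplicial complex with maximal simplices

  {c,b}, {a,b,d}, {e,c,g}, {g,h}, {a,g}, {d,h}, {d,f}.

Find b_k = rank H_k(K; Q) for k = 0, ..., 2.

We work with the vertex ordering a < b < c < d < e < f < g < h. The simplices of K, each written with vertices in increasing order, are:

  0-simplices (8): a, b, c, d, e, f, g, h
  1-simplices (11): ab, ad, ag, bc, bd, ce, cg, df, dh, eg, gh
  2-simplices (2): abd, ceg

so the chain groups are C_0 ≅ Z^8, C_1 ≅ Z^11, C_2 ≅ Z^2.

Boundary ∂_1: C_1 → C_0 is given by ∂[p,q] = [q] − [p]. For instance
  ∂dh = h − d.
This gives a 8×11 integer matrix of rank 7; reducing to Smith normal form yields diagonal entries (1,1,1,1,1,1,1).

The boundary map ∂_2: C_2 → C_1 acts by ∂[p,q,r] = [q,r] − [p,r] + [p,q]. For instance
  ∂ceg = eg − cg + ce,
  ∂abd = bd − ad + ab.
As a 11×2 matrix over Z this has rank 2, with invariant factors (1,1).

Reading off H_k = ker ∂_k / im ∂_{k+1}:

  H_0: rank C_0 − rank ∂_1 = 8 − 7 = 1, and the invariant factors of ∂_1 are all 1, so H_0 = Z.
  H_1: rank ker ∂_1 − rank ∂_2 = (11 − 7) − 2 = 2, and the invariant factors of ∂_2 are all 1, so H_1 = Z^2.
  H_2: rank ker ∂_2 − rank ∂_3 = (2 − 2) − 0 = 0, and there is no ∂_3, so H_2 = 0.

Hence the Betti numbers are b_0 = 1, b_1 = 2, b_2 = 0.

b_0 = 1, b_1 = 2, b_2 = 0.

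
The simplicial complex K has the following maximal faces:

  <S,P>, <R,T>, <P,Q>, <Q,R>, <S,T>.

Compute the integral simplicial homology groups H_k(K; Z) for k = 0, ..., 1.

K has 5 vertices, 5 edges.
rank ∂_0 = 0, rank ∂_1 = 4 ⇒ b_0 = 5 − 0 − 4 = 1; all invariant factors of ∂_1 are 1 so no torsion. So H_0 ≅ Z.
rank ∂_1 = 4, rank ∂_2 = 0 ⇒ b_1 = 5 − 4 − 0 = 1. So H_1 ≅ Z.

H_0 ≅ Z,  H_1 ≅ Z.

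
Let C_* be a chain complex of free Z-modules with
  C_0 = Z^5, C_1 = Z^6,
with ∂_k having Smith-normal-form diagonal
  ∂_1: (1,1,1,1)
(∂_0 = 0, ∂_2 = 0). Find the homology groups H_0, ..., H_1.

H_0 ≅ Z,  H_1 ≅ Z^2.

H_0: b_0 = 5 − 0 − 4 = 1; torsion from ∂_1 factors > 1: none. So H_0 ≅ Z.
H_1: b_1 = 6 − 4 − 0 = 2; torsion from ∂_2 factors > 1: none. So H_1 ≅ Z^2.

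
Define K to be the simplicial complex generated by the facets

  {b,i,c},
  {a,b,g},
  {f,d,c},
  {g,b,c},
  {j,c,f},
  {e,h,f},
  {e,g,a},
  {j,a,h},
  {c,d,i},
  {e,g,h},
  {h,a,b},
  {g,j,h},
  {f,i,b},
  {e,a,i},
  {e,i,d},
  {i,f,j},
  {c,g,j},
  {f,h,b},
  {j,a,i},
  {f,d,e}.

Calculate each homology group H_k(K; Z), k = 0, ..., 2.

Order the vertices as a < b < c < d < e < f < g < h < i < j. Listing each simplex with vertices in this order, K has dimension 2 with simplices:

  0-simplices (10): a, b, c, d, e, f, g, h, i, j
  1-simplices (30): ab, ae, ag, ah, ai, aj, bc, bf, bg, bh, bi, cd, cf, cg, ci, cj, de, df, di, ef, eg, eh, ei, fh, fi, fj, gh, gj, hj, ij
  2-simplices (20): abg, abh, aeg, aei, ahj, aij, bcg, bci, bfh, bfi, cdf, cdi, cfj, cgj, def, dei, efh, egh, fij, ghj

giving chain groups C_0 ≅ Z^10, C_1 ≅ Z^30, C_2 ≅ Z^20.

Boundary ∂_1: C_1 → C_0 sends each edge [p,q] (with p < q) to q − p.
This gives a 10×30 integer matrix of rank 9; reducing to Smith normal form yields diagonal entries (1,1,1,1,1,1,1,1,1).

The boundary map ∂_2: C_2 → C_1 maps a triangle to the signed sum of its edges. For instance
  ∂bfh = fh − bh + bf,
  ∂bci = ci − bi + bc.
This gives a 30×20 integer matrix of rank 20; reducing to Smith normal form yields diagonal entries (1,1,1,1,1,1,1,1,1,1,1,1,1,1,1,1,1,1,1,2).

Now H_k = ker ∂_k / im ∂_{k+1}, so:

  H_0: rank C_0 − rank ∂_1 = 10 − 9 = 1, and the invariant factors of ∂_1 are all 1, so H_0 = Z.
  H_1: rank ker ∂_1 − rank ∂_2 = (30 − 9) − 20 = 1, and ∂_2 has invariant factor 2 > 1, so H_1 = Z ⊕ Z/2.
  H_2: rank ker ∂_2 − rank ∂_3 = (20 − 20) − 0 = 0, and there is no ∂_3, so H_2 = 0.

(K is a triangulation of the Klein bottle.)

H_0 = Z,  H_1 = Z ⊕ Z/2,  H_2 = 0.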